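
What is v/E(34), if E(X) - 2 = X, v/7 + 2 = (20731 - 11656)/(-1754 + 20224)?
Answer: -39011/132984 ≈ -0.29335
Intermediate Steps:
v = -39011/3694 (v = -14 + 7*((20731 - 11656)/(-1754 + 20224)) = -14 + 7*(9075/18470) = -14 + 7*(9075*(1/18470)) = -14 + 7*(1815/3694) = -14 + 12705/3694 = -39011/3694 ≈ -10.561)
E(X) = 2 + X
v/E(34) = -39011/(3694*(2 + 34)) = -39011/3694/36 = -39011/3694*1/36 = -39011/132984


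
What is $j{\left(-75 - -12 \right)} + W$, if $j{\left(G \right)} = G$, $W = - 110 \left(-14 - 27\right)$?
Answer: $4447$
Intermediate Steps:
$W = 4510$ ($W = \left(-110\right) \left(-41\right) = 4510$)
$j{\left(-75 - -12 \right)} + W = \left(-75 - -12\right) + 4510 = \left(-75 + 12\right) + 4510 = -63 + 4510 = 4447$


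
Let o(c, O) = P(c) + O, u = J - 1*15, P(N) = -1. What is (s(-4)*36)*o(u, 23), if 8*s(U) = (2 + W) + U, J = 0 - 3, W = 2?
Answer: 0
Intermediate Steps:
J = -3
s(U) = 1/2 + U/8 (s(U) = ((2 + 2) + U)/8 = (4 + U)/8 = 1/2 + U/8)
u = -18 (u = -3 - 1*15 = -3 - 15 = -18)
o(c, O) = -1 + O
(s(-4)*36)*o(u, 23) = ((1/2 + (1/8)*(-4))*36)*(-1 + 23) = ((1/2 - 1/2)*36)*22 = (0*36)*22 = 0*22 = 0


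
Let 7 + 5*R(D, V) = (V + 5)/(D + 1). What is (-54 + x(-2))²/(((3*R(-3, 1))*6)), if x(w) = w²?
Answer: -625/9 ≈ -69.444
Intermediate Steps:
R(D, V) = -7/5 + (5 + V)/(5*(1 + D)) (R(D, V) = -7/5 + ((V + 5)/(D + 1))/5 = -7/5 + ((5 + V)/(1 + D))/5 = -7/5 + (5 + V)/(5*(1 + D)))
(-54 + x(-2))²/(((3*R(-3, 1))*6)) = (-54 + (-2)²)²/(((3*((-2 + 1 - 7*(-3))/(5*(1 - 3))))*6)) = (-54 + 4)²/(((3*((⅕)*(-2 + 1 + 21)/(-2)))*6)) = (-50)²/(((3*((⅕)*(-½)*20))*6)) = 2500/(((3*(-2))*6)) = 2500/((-6*6)) = 2500/(-36) = 2500*(-1/36) = -625/9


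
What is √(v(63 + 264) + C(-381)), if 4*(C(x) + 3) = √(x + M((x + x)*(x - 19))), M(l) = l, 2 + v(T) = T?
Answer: √(1288 + √304419)/2 ≈ 21.446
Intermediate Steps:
v(T) = -2 + T
C(x) = -3 + √(x + 2*x*(-19 + x))/4 (C(x) = -3 + √(x + (x + x)*(x - 19))/4 = -3 + √(x + (2*x)*(-19 + x))/4 = -3 + √(x + 2*x*(-19 + x))/4)
√(v(63 + 264) + C(-381)) = √((-2 + (63 + 264)) + (-3 + √(-381*(-37 + 2*(-381)))/4)) = √((-2 + 327) + (-3 + √(-381*(-37 - 762))/4)) = √(325 + (-3 + √(-381*(-799))/4)) = √(325 + (-3 + √304419/4)) = √(322 + √304419/4)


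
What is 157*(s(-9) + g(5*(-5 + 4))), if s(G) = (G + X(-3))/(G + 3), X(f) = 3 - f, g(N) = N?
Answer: -1413/2 ≈ -706.50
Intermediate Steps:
s(G) = (6 + G)/(3 + G) (s(G) = (G + (3 - 1*(-3)))/(G + 3) = (G + (3 + 3))/(3 + G) = (G + 6)/(3 + G) = (6 + G)/(3 + G))
157*(s(-9) + g(5*(-5 + 4))) = 157*((6 - 9)/(3 - 9) + 5*(-5 + 4)) = 157*(-3/(-6) + 5*(-1)) = 157*(-⅙*(-3) - 5) = 157*(½ - 5) = 157*(-9/2) = -1413/2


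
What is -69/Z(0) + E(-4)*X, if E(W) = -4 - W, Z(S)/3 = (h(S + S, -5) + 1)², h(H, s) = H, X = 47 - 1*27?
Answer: -23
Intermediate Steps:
X = 20 (X = 47 - 27 = 20)
Z(S) = 3*(1 + 2*S)² (Z(S) = 3*((S + S) + 1)² = 3*(2*S + 1)² = 3*(1 + 2*S)²)
-69/Z(0) + E(-4)*X = -69*1/(3*(1 + 2*0)²) + (-4 - 1*(-4))*20 = -69*1/(3*(1 + 0)²) + (-4 + 4)*20 = -69/(3*1²) + 0*20 = -69/(3*1) + 0 = -69/3 + 0 = -69*⅓ + 0 = -23 + 0 = -23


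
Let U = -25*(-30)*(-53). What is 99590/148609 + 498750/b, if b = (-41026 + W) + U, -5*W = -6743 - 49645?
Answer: -167993482735/25820219314 ≈ -6.5063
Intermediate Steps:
U = -39750 (U = 750*(-53) = -39750)
W = 56388/5 (W = -(-6743 - 49645)/5 = -1/5*(-56388) = 56388/5 ≈ 11278.)
b = -347492/5 (b = (-41026 + 56388/5) - 39750 = -148742/5 - 39750 = -347492/5 ≈ -69498.)
99590/148609 + 498750/b = 99590/148609 + 498750/(-347492/5) = 99590*(1/148609) + 498750*(-5/347492) = 99590/148609 - 1246875/173746 = -167993482735/25820219314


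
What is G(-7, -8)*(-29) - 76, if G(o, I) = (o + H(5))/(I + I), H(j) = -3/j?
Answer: -3591/40 ≈ -89.775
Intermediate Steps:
G(o, I) = (-3/5 + o)/(2*I) (G(o, I) = (o - 3/5)/(I + I) = (o - 3*1/5)/((2*I)) = (o - 3/5)*(1/(2*I)) = (-3/5 + o)*(1/(2*I)) = (-3/5 + o)/(2*I))
G(-7, -8)*(-29) - 76 = ((1/10)*(-3 + 5*(-7))/(-8))*(-29) - 76 = ((1/10)*(-1/8)*(-3 - 35))*(-29) - 76 = ((1/10)*(-1/8)*(-38))*(-29) - 76 = (19/40)*(-29) - 76 = -551/40 - 76 = -3591/40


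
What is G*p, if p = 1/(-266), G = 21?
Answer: -3/38 ≈ -0.078947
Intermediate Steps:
p = -1/266 ≈ -0.0037594
G*p = 21*(-1/266) = -3/38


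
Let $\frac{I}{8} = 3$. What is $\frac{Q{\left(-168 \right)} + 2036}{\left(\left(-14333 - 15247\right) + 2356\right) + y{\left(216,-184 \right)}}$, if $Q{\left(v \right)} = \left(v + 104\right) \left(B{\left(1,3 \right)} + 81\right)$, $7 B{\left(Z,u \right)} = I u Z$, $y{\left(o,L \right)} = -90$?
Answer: $\frac{13322}{95599} \approx 0.13935$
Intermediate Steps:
$I = 24$ ($I = 8 \cdot 3 = 24$)
$B{\left(Z,u \right)} = \frac{24 Z u}{7}$ ($B{\left(Z,u \right)} = \frac{24 u Z}{7} = \frac{24 Z u}{7}$)
$Q{\left(v \right)} = \frac{66456}{7} + \frac{639 v}{7}$ ($Q{\left(v \right)} = \left(v + 104\right) \left(\frac{24}{7} \cdot 1 \cdot 3 + 81\right) = \left(104 + v\right) \left(\frac{72}{7} + 81\right) = \left(104 + v\right) \frac{639}{7} = \frac{66456}{7} + \frac{639 v}{7}$)
$\frac{Q{\left(-168 \right)} + 2036}{\left(\left(-14333 - 15247\right) + 2356\right) + y{\left(216,-184 \right)}} = \frac{\left(\frac{66456}{7} + \frac{639}{7} \left(-168\right)\right) + 2036}{\left(\left(-14333 - 15247\right) + 2356\right) - 90} = \frac{\left(\frac{66456}{7} - 15336\right) + 2036}{\left(-29580 + 2356\right) - 90} = \frac{- \frac{40896}{7} + 2036}{-27224 - 90} = - \frac{26644}{7 \left(-27314\right)} = \left(- \frac{26644}{7}\right) \left(- \frac{1}{27314}\right) = \frac{13322}{95599}$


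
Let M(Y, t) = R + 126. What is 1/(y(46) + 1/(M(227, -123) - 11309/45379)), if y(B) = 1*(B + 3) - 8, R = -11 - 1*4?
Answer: 5025760/206101539 ≈ 0.024385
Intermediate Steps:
R = -15 (R = -11 - 4 = -15)
M(Y, t) = 111 (M(Y, t) = -15 + 126 = 111)
y(B) = -5 + B (y(B) = 1*(3 + B) - 8 = (3 + B) - 8 = -5 + B)
1/(y(46) + 1/(M(227, -123) - 11309/45379)) = 1/((-5 + 46) + 1/(111 - 11309/45379)) = 1/(41 + 1/(111 - 11309*1/45379)) = 1/(41 + 1/(111 - 11309/45379)) = 1/(41 + 1/(5025760/45379)) = 1/(41 + 45379/5025760) = 1/(206101539/5025760) = 5025760/206101539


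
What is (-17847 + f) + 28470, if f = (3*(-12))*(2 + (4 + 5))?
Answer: 10227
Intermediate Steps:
f = -396 (f = -36*(2 + 9) = -36*11 = -396)
(-17847 + f) + 28470 = (-17847 - 396) + 28470 = -18243 + 28470 = 10227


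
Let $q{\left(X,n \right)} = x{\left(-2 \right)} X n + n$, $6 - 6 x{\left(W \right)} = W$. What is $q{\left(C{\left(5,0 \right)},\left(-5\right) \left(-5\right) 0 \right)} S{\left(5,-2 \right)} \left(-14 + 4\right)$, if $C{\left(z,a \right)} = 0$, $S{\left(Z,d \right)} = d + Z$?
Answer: $0$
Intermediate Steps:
$S{\left(Z,d \right)} = Z + d$
$x{\left(W \right)} = 1 - \frac{W}{6}$
$q{\left(X,n \right)} = n + \frac{4 X n}{3}$ ($q{\left(X,n \right)} = \left(1 - - \frac{1}{3}\right) X n + n = \left(1 + \frac{1}{3}\right) X n + n = \frac{4 X}{3} n + n = \frac{4 X n}{3} + n = n + \frac{4 X n}{3}$)
$q{\left(C{\left(5,0 \right)},\left(-5\right) \left(-5\right) 0 \right)} S{\left(5,-2 \right)} \left(-14 + 4\right) = \frac{\left(-5\right) \left(-5\right) 0 \left(3 + 4 \cdot 0\right)}{3} \left(5 - 2\right) \left(-14 + 4\right) = \frac{25 \cdot 0 \left(3 + 0\right)}{3} \cdot 3 \left(-10\right) = \frac{1}{3} \cdot 0 \cdot 3 \cdot 3 \left(-10\right) = 0 \cdot 3 \left(-10\right) = 0 \left(-10\right) = 0$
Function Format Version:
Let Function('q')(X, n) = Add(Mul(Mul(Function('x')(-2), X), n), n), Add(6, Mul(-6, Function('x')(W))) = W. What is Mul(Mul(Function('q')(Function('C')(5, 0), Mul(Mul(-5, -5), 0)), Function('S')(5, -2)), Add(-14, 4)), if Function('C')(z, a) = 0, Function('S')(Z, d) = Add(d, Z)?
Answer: 0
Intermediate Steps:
Function('S')(Z, d) = Add(Z, d)
Function('x')(W) = Add(1, Mul(Rational(-1, 6), W))
Function('q')(X, n) = Add(n, Mul(Rational(4, 3), X, n)) (Function('q')(X, n) = Add(Mul(Mul(Add(1, Mul(Rational(-1, 6), -2)), X), n), n) = Add(Mul(Mul(Add(1, Rational(1, 3)), X), n), n) = Add(Mul(Mul(Rational(4, 3), X), n), n) = Add(Mul(Rational(4, 3), X, n), n) = Add(n, Mul(Rational(4, 3), X, n)))
Mul(Mul(Function('q')(Function('C')(5, 0), Mul(Mul(-5, -5), 0)), Function('S')(5, -2)), Add(-14, 4)) = Mul(Mul(Mul(Rational(1, 3), Mul(Mul(-5, -5), 0), Add(3, Mul(4, 0))), Add(5, -2)), Add(-14, 4)) = Mul(Mul(Mul(Rational(1, 3), Mul(25, 0), Add(3, 0)), 3), -10) = Mul(Mul(Mul(Rational(1, 3), 0, 3), 3), -10) = Mul(Mul(0, 3), -10) = Mul(0, -10) = 0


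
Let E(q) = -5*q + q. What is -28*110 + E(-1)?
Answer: -3076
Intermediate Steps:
E(q) = -4*q
-28*110 + E(-1) = -28*110 - 4*(-1) = -3080 + 4 = -3076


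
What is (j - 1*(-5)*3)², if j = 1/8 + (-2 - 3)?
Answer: 6561/64 ≈ 102.52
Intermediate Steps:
j = -39/8 (j = ⅛ - 5 = -39/8 ≈ -4.8750)
(j - 1*(-5)*3)² = (-39/8 - 1*(-5)*3)² = (-39/8 + 5*3)² = (-39/8 + 15)² = (81/8)² = 6561/64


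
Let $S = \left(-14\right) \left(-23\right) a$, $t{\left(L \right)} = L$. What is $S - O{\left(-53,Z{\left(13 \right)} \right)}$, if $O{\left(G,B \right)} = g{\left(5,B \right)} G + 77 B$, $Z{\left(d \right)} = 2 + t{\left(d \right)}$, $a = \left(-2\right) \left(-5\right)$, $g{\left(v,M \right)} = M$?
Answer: $2860$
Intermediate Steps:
$a = 10$
$Z{\left(d \right)} = 2 + d$
$O{\left(G,B \right)} = 77 B + B G$ ($O{\left(G,B \right)} = B G + 77 B = 77 B + B G$)
$S = 3220$ ($S = \left(-14\right) \left(-23\right) 10 = 322 \cdot 10 = 3220$)
$S - O{\left(-53,Z{\left(13 \right)} \right)} = 3220 - \left(2 + 13\right) \left(77 - 53\right) = 3220 - 15 \cdot 24 = 3220 - 360 = 2860$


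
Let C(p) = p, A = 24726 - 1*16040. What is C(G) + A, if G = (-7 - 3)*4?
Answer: 8646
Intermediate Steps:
G = -40 (G = -10*4 = -40)
A = 8686 (A = 24726 - 16040 = 8686)
C(G) + A = -40 + 8686 = 8646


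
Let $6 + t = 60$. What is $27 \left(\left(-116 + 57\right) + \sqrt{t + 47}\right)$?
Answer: $-1593 + 27 \sqrt{101} \approx -1321.7$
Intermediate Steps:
$t = 54$ ($t = -6 + 60 = 54$)
$27 \left(\left(-116 + 57\right) + \sqrt{t + 47}\right) = 27 \left(\left(-116 + 57\right) + \sqrt{54 + 47}\right) = 27 \left(-59 + \sqrt{101}\right) = -1593 + 27 \sqrt{101}$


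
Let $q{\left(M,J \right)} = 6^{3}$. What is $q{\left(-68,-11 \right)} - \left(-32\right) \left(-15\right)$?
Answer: $-264$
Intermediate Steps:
$q{\left(M,J \right)} = 216$
$q{\left(-68,-11 \right)} - \left(-32\right) \left(-15\right) = 216 - \left(-32\right) \left(-15\right) = 216 - 480 = -264$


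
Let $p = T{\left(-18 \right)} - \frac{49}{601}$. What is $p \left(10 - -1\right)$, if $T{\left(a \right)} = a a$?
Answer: $\frac{2141425}{601} \approx 3563.1$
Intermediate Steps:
$T{\left(a \right)} = a^{2}$
$p = \frac{194675}{601}$ ($p = \left(-18\right)^{2} - \frac{49}{601} = 324 - \frac{49}{601} = \frac{194675}{601} \approx 323.92$)
$p \left(10 - -1\right) = \frac{194675 \left(10 - -1\right)}{601} = \frac{194675 \left(10 + 1\right)}{601} = \frac{194675}{601} \cdot 11 = \frac{2141425}{601}$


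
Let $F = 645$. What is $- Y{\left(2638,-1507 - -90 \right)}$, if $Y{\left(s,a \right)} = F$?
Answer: $-645$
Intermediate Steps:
$Y{\left(s,a \right)} = 645$
$- Y{\left(2638,-1507 - -90 \right)} = \left(-1\right) 645 = -645$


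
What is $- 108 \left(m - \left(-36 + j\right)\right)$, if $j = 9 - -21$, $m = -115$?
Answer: $11772$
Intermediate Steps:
$j = 30$ ($j = 9 + 21 = 30$)
$- 108 \left(m - \left(-36 + j\right)\right) = - 108 \left(-115 + \left(36 - 30\right)\right) = - 108 \left(-115 + 6\right) = \left(-108\right) \left(-109\right) = 11772$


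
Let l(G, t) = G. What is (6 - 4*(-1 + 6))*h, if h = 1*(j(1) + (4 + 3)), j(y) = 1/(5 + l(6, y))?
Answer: -1092/11 ≈ -99.273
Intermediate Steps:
j(y) = 1/11 (j(y) = 1/(5 + 6) = 1/11)
h = 78/11 (h = 1*(1/11 + (4 + 3)) = 1*(1/11 + 7) = 1*(78/11) = 78/11 ≈ 7.0909)
(6 - 4*(-1 + 6))*h = (6 - 4*(-1 + 6))*(78/11) = (6 - 4*5)*(78/11) = (6 - 20)*(78/11) = -14*78/11 = -1092/11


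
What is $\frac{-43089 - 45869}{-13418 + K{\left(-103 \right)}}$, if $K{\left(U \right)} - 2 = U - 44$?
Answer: $\frac{88958}{13563} \approx 6.5589$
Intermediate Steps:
$K{\left(U \right)} = -42 + U$ ($K{\left(U \right)} = 2 + \left(U - 44\right) = 2 + \left(-44 + U\right) = -42 + U$)
$\frac{-43089 - 45869}{-13418 + K{\left(-103 \right)}} = \frac{-43089 - 45869}{-13418 - 145} = - \frac{88958}{-13418 - 145} = - \frac{88958}{-13563} = \left(-88958\right) \left(- \frac{1}{13563}\right) = \frac{88958}{13563}$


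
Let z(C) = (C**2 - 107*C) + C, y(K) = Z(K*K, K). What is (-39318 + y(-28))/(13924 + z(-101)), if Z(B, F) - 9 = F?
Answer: -39337/34831 ≈ -1.1294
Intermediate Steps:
Z(B, F) = 9 + F
y(K) = 9 + K
z(C) = C**2 - 106*C
(-39318 + y(-28))/(13924 + z(-101)) = (-39318 + (9 - 28))/(13924 - 101*(-106 - 101)) = (-39318 - 19)/(13924 - 101*(-207)) = -39337/(13924 + 20907) = -39337/34831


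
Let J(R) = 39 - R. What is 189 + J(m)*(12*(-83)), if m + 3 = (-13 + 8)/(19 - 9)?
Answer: -42141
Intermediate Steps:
m = -7/2 (m = -3 + (-13 + 8)/(19 - 9) = -3 - 5/10 = -3 - 5*⅒ = -3 - ½ = -7/2 ≈ -3.5000)
189 + J(m)*(12*(-83)) = 189 + (39 - 1*(-7/2))*(12*(-83)) = 189 + (39 + 7/2)*(-996) = 189 + (85/2)*(-996) = 189 - 42330 = -42141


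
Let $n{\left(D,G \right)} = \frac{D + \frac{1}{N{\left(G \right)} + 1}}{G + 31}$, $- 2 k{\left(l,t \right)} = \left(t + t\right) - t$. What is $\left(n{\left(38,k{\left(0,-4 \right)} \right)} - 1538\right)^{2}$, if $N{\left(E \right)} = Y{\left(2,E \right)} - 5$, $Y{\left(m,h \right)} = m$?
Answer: $\frac{1143183721}{484} \approx 2.3619 \cdot 10^{6}$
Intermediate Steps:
$k{\left(l,t \right)} = - \frac{t}{2}$ ($k{\left(l,t \right)} = - \frac{\left(t + t\right) - t}{2} = - \frac{2 t - t}{2} = - \frac{t}{2}$)
$N{\left(E \right)} = -3$ ($N{\left(E \right)} = 2 - 5 = -3$)
$n{\left(D,G \right)} = \frac{- \frac{1}{2} + D}{31 + G}$ ($n{\left(D,G \right)} = \frac{D + \frac{1}{-3 + 1}}{G + 31} = \frac{D + \frac{1}{-2}}{31 + G} = \frac{D - \frac{1}{2}}{31 + G} = \frac{- \frac{1}{2} + D}{31 + G}$)
$\left(n{\left(38,k{\left(0,-4 \right)} \right)} - 1538\right)^{2} = \left(\frac{- \frac{1}{2} + 38}{31 - -2} - 1538\right)^{2} = \left(\frac{1}{31 + 2} \cdot \frac{75}{2} - 1538\right)^{2} = \left(\frac{1}{33} \cdot \frac{75}{2} - 1538\right)^{2} = \left(\frac{25}{22} - 1538\right)^{2} = \left(- \frac{33811}{22}\right)^{2} = \frac{1143183721}{484}$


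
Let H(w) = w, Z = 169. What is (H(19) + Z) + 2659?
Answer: 2847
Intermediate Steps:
(H(19) + Z) + 2659 = (19 + 169) + 2659 = 188 + 2659 = 2847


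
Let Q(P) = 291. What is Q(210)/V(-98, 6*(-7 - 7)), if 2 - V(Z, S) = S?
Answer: 291/86 ≈ 3.3837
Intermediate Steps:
V(Z, S) = 2 - S
Q(210)/V(-98, 6*(-7 - 7)) = 291/(2 - 6*(-7 - 7)) = 291/(2 - 6*(-14)) = 291/(2 - 1*(-84)) = 291/(2 + 84) = 291/86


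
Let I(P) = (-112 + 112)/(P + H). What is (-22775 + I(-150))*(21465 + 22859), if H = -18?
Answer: -1009479100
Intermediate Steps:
I(P) = 0 (I(P) = (-112 + 112)/(P - 18) = 0/(-18 + P) = 0)
(-22775 + I(-150))*(21465 + 22859) = (-22775 + 0)*(21465 + 22859) = -22775*44324 = -1009479100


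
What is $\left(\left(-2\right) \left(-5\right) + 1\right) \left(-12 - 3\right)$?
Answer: $-165$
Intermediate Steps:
$\left(\left(-2\right) \left(-5\right) + 1\right) \left(-12 - 3\right) = \left(10 + 1\right) \left(-12 + \left(-6 + 3\right)\right) = 11 \left(-12 - 3\right) = 11 \left(-15\right) = -165$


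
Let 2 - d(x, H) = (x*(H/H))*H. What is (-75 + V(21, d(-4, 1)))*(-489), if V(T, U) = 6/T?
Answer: 255747/7 ≈ 36535.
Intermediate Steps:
d(x, H) = 2 - H*x (d(x, H) = 2 - x*(H/H)*H = 2 - x*1*H = 2 - x*H = 2 - H*x)
(-75 + V(21, d(-4, 1)))*(-489) = (-75 + 6/21)*(-489) = (-75 + 6*(1/21))*(-489) = (-75 + 2/7)*(-489) = -523/7*(-489) = 255747/7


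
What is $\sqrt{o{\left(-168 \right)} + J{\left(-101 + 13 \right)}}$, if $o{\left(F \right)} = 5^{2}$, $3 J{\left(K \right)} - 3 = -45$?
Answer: $\sqrt{11} \approx 3.3166$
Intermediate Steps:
$J{\left(K \right)} = -14$ ($J{\left(K \right)} = 1 + \frac{1}{3} \left(-45\right) = 1 - 15 = -14$)
$o{\left(F \right)} = 25$
$\sqrt{o{\left(-168 \right)} + J{\left(-101 + 13 \right)}} = \sqrt{25 - 14} = \sqrt{11}$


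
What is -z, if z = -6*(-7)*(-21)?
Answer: 882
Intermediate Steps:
z = -882 (z = 42*(-21) = -882)
-z = -1*(-882) = 882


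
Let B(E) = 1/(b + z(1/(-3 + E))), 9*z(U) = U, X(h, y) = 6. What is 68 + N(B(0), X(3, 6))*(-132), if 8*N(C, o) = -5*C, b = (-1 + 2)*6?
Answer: 26351/322 ≈ 81.835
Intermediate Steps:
z(U) = U/9
b = 6 (b = 1*6 = 6)
B(E) = 1/(6 + 1/(9*(-3 + E)))
N(C, o) = -5*C/8 (N(C, o) = (-5*C)/8 = -5*C/8)
68 + N(B(0), X(3, 6))*(-132) = 68 - 45*(-3 + 0)/(8*(-161 + 54*0))*(-132) = 68 - 45*(-3)/(8*(-161 + 0))*(-132) = 68 - 45*(-3)/(8*(-161))*(-132) = 68 - 45*(-1)*(-3)/(8*161)*(-132) = 68 - 5/8*27/161*(-132) = 68 - 135/1288*(-132) = 68 + 4455/322 = 26351/322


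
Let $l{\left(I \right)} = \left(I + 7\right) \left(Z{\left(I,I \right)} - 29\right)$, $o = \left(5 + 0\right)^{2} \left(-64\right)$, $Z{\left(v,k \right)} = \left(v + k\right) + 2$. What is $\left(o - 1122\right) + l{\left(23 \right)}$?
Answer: $-2152$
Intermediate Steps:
$Z{\left(v,k \right)} = 2 + k + v$ ($Z{\left(v,k \right)} = \left(k + v\right) + 2 = 2 + k + v$)
$o = -1600$ ($o = 5^{2} \left(-64\right) = 25 \left(-64\right) = -1600$)
$l{\left(I \right)} = \left(-27 + 2 I\right) \left(7 + I\right)$ ($l{\left(I \right)} = \left(I + 7\right) \left(\left(2 + I + I\right) - 29\right) = \left(7 + I\right) \left(\left(2 + 2 I\right) - 29\right) = \left(7 + I\right) \left(-27 + 2 I\right) = \left(-27 + 2 I\right) \left(7 + I\right)$)
$\left(o - 1122\right) + l{\left(23 \right)} = \left(-1600 - 1122\right) - \left(488 - 1058\right) = -2722 - -570 = -2722 + 570 = -2152$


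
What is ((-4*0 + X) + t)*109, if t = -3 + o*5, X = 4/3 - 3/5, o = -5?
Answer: -44581/15 ≈ -2972.1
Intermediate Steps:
X = 11/15 (X = 4*(1/3) - 3*1/5 = 4/3 - 3/5 = 11/15 ≈ 0.73333)
t = -28 (t = -3 - 5*5 = -3 - 25 = -28)
((-4*0 + X) + t)*109 = ((-4*0 + 11/15) - 28)*109 = ((0 + 11/15) - 28)*109 = (11/15 - 28)*109 = -409/15*109 = -44581/15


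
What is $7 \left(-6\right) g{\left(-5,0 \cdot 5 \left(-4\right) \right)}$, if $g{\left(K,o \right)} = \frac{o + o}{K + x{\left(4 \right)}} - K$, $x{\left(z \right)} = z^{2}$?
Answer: $-210$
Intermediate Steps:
$g{\left(K,o \right)} = - K + \frac{2 o}{16 + K}$ ($g{\left(K,o \right)} = \frac{o + o}{K + 4^{2}} - K = \frac{2 o}{K + 16} - K = \frac{2 o}{16 + K} - K = - K + \frac{2 o}{16 + K}$)
$7 \left(-6\right) g{\left(-5,0 \cdot 5 \left(-4\right) \right)} = 7 \left(-6\right) \frac{- \left(-5\right)^{2} - -80 + 2 \cdot 0 \cdot 5 \left(-4\right)}{16 - 5} = - 42 \frac{\left(-1\right) 25 + 80 + 2 \cdot 0 \left(-4\right)}{11} = - 42 \frac{-25 + 80 + 2 \cdot 0}{11} = - 42 \frac{-25 + 80 + 0}{11} = - 42 \cdot \frac{1}{11} \cdot 55 = \left(-42\right) 5 = -210$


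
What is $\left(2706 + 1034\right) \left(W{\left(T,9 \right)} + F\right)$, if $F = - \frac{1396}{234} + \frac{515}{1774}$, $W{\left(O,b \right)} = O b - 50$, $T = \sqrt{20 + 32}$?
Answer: $- \frac{21609527390}{103779} + 67320 \sqrt{13} \approx 34499.0$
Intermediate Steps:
$T = 2 \sqrt{13}$ ($T = \sqrt{52} = 2 \sqrt{13} \approx 7.2111$)
$W{\left(O,b \right)} = -50 + O b$
$F = - \frac{1177997}{207558}$ ($F = \left(-1396\right) \frac{1}{234} + 515 \cdot \frac{1}{1774} = - \frac{698}{117} + \frac{515}{1774} = - \frac{1177997}{207558} \approx -5.6755$)
$\left(2706 + 1034\right) \left(W{\left(T,9 \right)} + F\right) = \left(2706 + 1034\right) \left(\left(-50 + 2 \sqrt{13} \cdot 9\right) - \frac{1177997}{207558}\right) = 3740 \left(\left(-50 + 18 \sqrt{13}\right) - \frac{1177997}{207558}\right) = 3740 \left(- \frac{11555897}{207558} + 18 \sqrt{13}\right) = - \frac{21609527390}{103779} + 67320 \sqrt{13}$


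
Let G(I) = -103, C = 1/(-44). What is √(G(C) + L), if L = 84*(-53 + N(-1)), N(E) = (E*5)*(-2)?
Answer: I*√3715 ≈ 60.951*I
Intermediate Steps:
N(E) = -10*E (N(E) = (5*E)*(-2) = -10*E)
C = -1/44 ≈ -0.022727
L = -3612 (L = 84*(-53 - 10*(-1)) = 84*(-53 + 10) = 84*(-43) = -3612)
√(G(C) + L) = √(-103 - 3612) = √(-3715) = I*√3715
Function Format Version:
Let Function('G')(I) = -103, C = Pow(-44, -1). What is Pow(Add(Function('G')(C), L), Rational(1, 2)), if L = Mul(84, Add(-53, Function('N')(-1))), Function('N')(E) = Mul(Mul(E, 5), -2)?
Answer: Mul(I, Pow(3715, Rational(1, 2))) ≈ Mul(60.951, I)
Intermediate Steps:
Function('N')(E) = Mul(-10, E) (Function('N')(E) = Mul(Mul(5, E), -2) = Mul(-10, E))
C = Rational(-1, 44) ≈ -0.022727
L = -3612 (L = Mul(84, Add(-53, Mul(-10, -1))) = Mul(84, Add(-53, 10)) = Mul(84, -43) = -3612)
Pow(Add(Function('G')(C), L), Rational(1, 2)) = Pow(Add(-103, -3612), Rational(1, 2)) = Pow(-3715, Rational(1, 2)) = Mul(I, Pow(3715, Rational(1, 2)))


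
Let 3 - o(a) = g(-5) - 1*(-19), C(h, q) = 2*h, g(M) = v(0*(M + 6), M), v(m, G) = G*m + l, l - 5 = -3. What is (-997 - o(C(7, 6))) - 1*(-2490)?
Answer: 1511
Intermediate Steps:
l = 2 (l = 5 - 3 = 2)
v(m, G) = 2 + G*m (v(m, G) = G*m + 2 = 2 + G*m)
g(M) = 2 (g(M) = 2 + M*(0*(M + 6)) = 2 + M*(0*(6 + M)) = 2 + M*0 = 2 + 0 = 2)
o(a) = -18 (o(a) = 3 - (2 - 1*(-19)) = 3 - (2 + 19) = 3 - 1*21 = 3 - 21 = -18)
(-997 - o(C(7, 6))) - 1*(-2490) = (-997 - 1*(-18)) - 1*(-2490) = (-997 + 18) + 2490 = -979 + 2490 = 1511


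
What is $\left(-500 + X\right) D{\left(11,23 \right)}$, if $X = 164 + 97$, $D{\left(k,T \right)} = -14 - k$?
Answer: $5975$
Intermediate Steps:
$X = 261$
$\left(-500 + X\right) D{\left(11,23 \right)} = \left(-500 + 261\right) \left(-14 - 11\right) = - 239 \left(-14 - 11\right) = \left(-239\right) \left(-25\right) = 5975$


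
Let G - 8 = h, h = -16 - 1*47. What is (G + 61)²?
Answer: 36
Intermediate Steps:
h = -63 (h = -16 - 47 = -63)
G = -55 (G = 8 - 63 = -55)
(G + 61)² = (-55 + 61)² = 6² = 36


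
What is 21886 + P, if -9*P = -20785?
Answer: 217759/9 ≈ 24195.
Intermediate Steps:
P = 20785/9 (P = -1/9*(-20785) = 20785/9 ≈ 2309.4)
21886 + P = 21886 + 20785/9 = 217759/9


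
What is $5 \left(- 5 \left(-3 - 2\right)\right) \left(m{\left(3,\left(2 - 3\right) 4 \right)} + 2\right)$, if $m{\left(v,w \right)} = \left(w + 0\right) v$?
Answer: $-1250$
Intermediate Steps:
$m{\left(v,w \right)} = v w$ ($m{\left(v,w \right)} = w v = v w$)
$5 \left(- 5 \left(-3 - 2\right)\right) \left(m{\left(3,\left(2 - 3\right) 4 \right)} + 2\right) = 5 \left(- 5 \left(-3 - 2\right)\right) \left(3 \left(2 - 3\right) 4 + 2\right) = 5 \left(\left(-5\right) \left(-5\right)\right) \left(3 \left(\left(-1\right) 4\right) + 2\right) = 5 \cdot 25 \left(3 \left(-4\right) + 2\right) = 125 \left(-12 + 2\right) = 125 \left(-10\right) = -1250$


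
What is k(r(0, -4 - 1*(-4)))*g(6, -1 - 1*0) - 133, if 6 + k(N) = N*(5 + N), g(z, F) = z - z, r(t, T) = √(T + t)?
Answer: -133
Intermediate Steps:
g(z, F) = 0
k(N) = -6 + N*(5 + N)
k(r(0, -4 - 1*(-4)))*g(6, -1 - 1*0) - 133 = (-6 + (√((-4 - 1*(-4)) + 0))² + 5*√((-4 - 1*(-4)) + 0))*0 - 133 = (-6 + (√((-4 + 4) + 0))² + 5*√((-4 + 4) + 0))*0 - 133 = (-6 + (√(0 + 0))² + 5*√(0 + 0))*0 - 133 = (-6 + (√0)² + 5*√0)*0 - 133 = (-6 + 0² + 5*0)*0 - 133 = (-6 + 0 + 0)*0 - 133 = -6*0 - 133 = 0 - 133 = -133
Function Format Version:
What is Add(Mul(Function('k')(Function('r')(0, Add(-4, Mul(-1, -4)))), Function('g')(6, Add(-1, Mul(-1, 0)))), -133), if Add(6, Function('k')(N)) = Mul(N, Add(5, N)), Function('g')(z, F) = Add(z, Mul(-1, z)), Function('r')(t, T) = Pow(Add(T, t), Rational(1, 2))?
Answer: -133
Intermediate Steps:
Function('g')(z, F) = 0
Function('k')(N) = Add(-6, Mul(N, Add(5, N)))
Add(Mul(Function('k')(Function('r')(0, Add(-4, Mul(-1, -4)))), Function('g')(6, Add(-1, Mul(-1, 0)))), -133) = Add(Mul(Add(-6, Pow(Pow(Add(Add(-4, Mul(-1, -4)), 0), Rational(1, 2)), 2), Mul(5, Pow(Add(Add(-4, Mul(-1, -4)), 0), Rational(1, 2)))), 0), -133) = Add(Mul(Add(-6, Pow(Pow(Add(Add(-4, 4), 0), Rational(1, 2)), 2), Mul(5, Pow(Add(Add(-4, 4), 0), Rational(1, 2)))), 0), -133) = Add(Mul(Add(-6, Pow(Pow(Add(0, 0), Rational(1, 2)), 2), Mul(5, Pow(Add(0, 0), Rational(1, 2)))), 0), -133) = Add(Mul(Add(-6, Pow(Pow(0, Rational(1, 2)), 2), Mul(5, Pow(0, Rational(1, 2)))), 0), -133) = Add(Mul(Add(-6, Pow(0, 2), Mul(5, 0)), 0), -133) = Add(Mul(Add(-6, 0, 0), 0), -133) = Add(Mul(-6, 0), -133) = Add(0, -133) = -133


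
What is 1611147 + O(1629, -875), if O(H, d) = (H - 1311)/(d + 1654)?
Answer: 1255083831/779 ≈ 1.6111e+6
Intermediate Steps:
O(H, d) = (-1311 + H)/(1654 + d)
1611147 + O(1629, -875) = 1611147 + (-1311 + 1629)/(1654 - 875) = 1611147 + 318/779 = 1255083831/779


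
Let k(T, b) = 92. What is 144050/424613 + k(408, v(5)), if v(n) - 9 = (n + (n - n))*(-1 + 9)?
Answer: 39208446/424613 ≈ 92.339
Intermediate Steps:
v(n) = 9 + 8*n (v(n) = 9 + (n + (n - n))*(-1 + 9) = 9 + (n + 0)*8 = 9 + n*8 = 9 + 8*n)
144050/424613 + k(408, v(5)) = 144050/424613 + 92 = 39208446/424613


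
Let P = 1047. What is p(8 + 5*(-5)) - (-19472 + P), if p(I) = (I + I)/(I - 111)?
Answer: 1179217/64 ≈ 18425.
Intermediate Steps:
p(I) = 2*I/(-111 + I) (p(I) = (2*I)/(-111 + I) = 2*I/(-111 + I))
p(8 + 5*(-5)) - (-19472 + P) = 2*(8 + 5*(-5))/(-111 + (8 + 5*(-5))) - (-19472 + 1047) = 2*(8 - 25)/(-111 + (8 - 25)) - 1*(-18425) = 2*(-17)/(-111 - 17) + 18425 = 2*(-17)/(-128) + 18425 = 2*(-17)*(-1/128) + 18425 = 17/64 + 18425 = 1179217/64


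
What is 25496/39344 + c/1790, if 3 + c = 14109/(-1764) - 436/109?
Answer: 1655504699/2588146680 ≈ 0.63965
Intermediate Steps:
c = -8819/588 (c = -3 + (14109/(-1764) - 436/109) = -3 + (14109*(-1/1764) - 436*1/109) = -3 + (-4703/588 - 4) = -3 - 7055/588 = -8819/588 ≈ -14.998)
25496/39344 + c/1790 = 25496/39344 - 8819/588/1790 = 25496*(1/39344) - 8819/588*1/1790 = 3187/4918 - 8819/1052520 = 1655504699/2588146680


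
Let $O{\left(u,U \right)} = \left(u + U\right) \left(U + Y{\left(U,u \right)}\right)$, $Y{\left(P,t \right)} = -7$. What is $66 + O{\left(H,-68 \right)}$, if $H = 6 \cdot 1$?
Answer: $4716$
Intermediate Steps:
$H = 6$
$O{\left(u,U \right)} = \left(-7 + U\right) \left(U + u\right)$ ($O{\left(u,U \right)} = \left(u + U\right) \left(U - 7\right) = \left(U + u\right) \left(-7 + U\right) = \left(-7 + U\right) \left(U + u\right)$)
$66 + O{\left(H,-68 \right)} = 66 - \left(-26 - 4624\right) = 66 + \left(4624 + 476 - 42 - 408\right) = 66 + 4650 = 4716$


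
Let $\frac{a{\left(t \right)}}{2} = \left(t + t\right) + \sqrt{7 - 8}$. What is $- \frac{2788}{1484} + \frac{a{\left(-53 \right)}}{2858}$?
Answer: $- \frac{1035339}{530159} + \frac{i}{1429} \approx -1.9529 + 0.00069979 i$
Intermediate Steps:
$a{\left(t \right)} = 2 i + 4 t$ ($a{\left(t \right)} = 2 \left(\left(t + t\right) + \sqrt{7 - 8}\right) = 2 \left(2 t + \sqrt{-1}\right) = 2 \left(2 t + i\right) = 2 \left(i + 2 t\right) = 2 i + 4 t$)
$- \frac{2788}{1484} + \frac{a{\left(-53 \right)}}{2858} = - \frac{2788}{1484} + \frac{2 i + 4 \left(-53\right)}{2858} = \left(-2788\right) \frac{1}{1484} + \left(2 i - 212\right) \frac{1}{2858} = - \frac{697}{371} + \left(-212 + 2 i\right) \frac{1}{2858} = - \frac{697}{371} - \left(\frac{106}{1429} - \frac{i}{1429}\right) = - \frac{1035339}{530159} + \frac{i}{1429}$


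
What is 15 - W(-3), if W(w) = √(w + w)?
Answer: 15 - I*√6 ≈ 15.0 - 2.4495*I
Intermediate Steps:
W(w) = √2*√w (W(w) = √(2*w) = √2*√w)
15 - W(-3) = 15 - √2*√(-3) = 15 - √2*I*√3 = 15 - I*√6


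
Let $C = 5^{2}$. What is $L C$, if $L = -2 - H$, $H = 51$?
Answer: $-1325$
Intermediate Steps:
$C = 25$
$L = -53$ ($L = -2 - 51 = -53$)
$L C = \left(-53\right) 25 = -1325$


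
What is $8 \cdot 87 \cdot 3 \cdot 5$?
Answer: $10440$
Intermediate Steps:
$8 \cdot 87 \cdot 3 \cdot 5 = 696 \cdot 15 = 10440$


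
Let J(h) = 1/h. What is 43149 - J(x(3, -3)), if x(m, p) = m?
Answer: 129446/3 ≈ 43149.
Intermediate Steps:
43149 - J(x(3, -3)) = 43149 - 1/3 = 129446/3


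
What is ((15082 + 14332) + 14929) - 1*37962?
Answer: 6381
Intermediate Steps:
((15082 + 14332) + 14929) - 1*37962 = (29414 + 14929) - 37962 = 44343 - 37962 = 6381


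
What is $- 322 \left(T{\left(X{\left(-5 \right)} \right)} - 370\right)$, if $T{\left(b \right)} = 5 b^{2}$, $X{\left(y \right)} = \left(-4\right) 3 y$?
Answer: $-5676860$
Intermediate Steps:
$X{\left(y \right)} = - 12 y$
$- 322 \left(T{\left(X{\left(-5 \right)} \right)} - 370\right) = - 322 \left(5 \left(\left(-12\right) \left(-5\right)\right)^{2} - 370\right) = - 322 \left(5 \cdot 60^{2} - 370\right) = - 322 \left(5 \cdot 3600 - 370\right) = - 322 \left(18000 - 370\right) = \left(-322\right) 17630 = -5676860$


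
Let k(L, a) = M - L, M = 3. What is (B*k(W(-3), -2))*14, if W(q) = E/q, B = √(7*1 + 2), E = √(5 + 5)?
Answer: 126 + 14*√10 ≈ 170.27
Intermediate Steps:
E = √10 ≈ 3.1623
B = 3 (B = √(7 + 2) = √9 = 3)
W(q) = √10/q
k(L, a) = 3 - L
(B*k(W(-3), -2))*14 = (3*(3 - √10/(-3)))*14 = (3*(3 - √10*(-1)/3))*14 = (3*(3 - (-1)*√10/3))*14 = (3*(3 + √10/3))*14 = (9 + √10)*14 = 126 + 14*√10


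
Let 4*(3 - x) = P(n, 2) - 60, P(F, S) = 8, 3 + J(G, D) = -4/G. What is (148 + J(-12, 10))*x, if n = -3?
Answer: 6976/3 ≈ 2325.3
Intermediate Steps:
J(G, D) = -3 - 4/G
x = 16 (x = 3 - (8 - 60)/4 = 3 - 1/4*(-52) = 3 + 13 = 16)
(148 + J(-12, 10))*x = (148 + (-3 - 4/(-12)))*16 = (148 + (-3 - 4*(-1/12)))*16 = (148 + (-3 + 1/3))*16 = (148 - 8/3)*16 = (436/3)*16 = 6976/3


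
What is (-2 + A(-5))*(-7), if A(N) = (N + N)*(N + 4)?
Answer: -56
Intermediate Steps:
A(N) = 2*N*(4 + N) (A(N) = (2*N)*(4 + N) = 2*N*(4 + N))
(-2 + A(-5))*(-7) = (-2 + 2*(-5)*(4 - 5))*(-7) = (-2 + 2*(-5)*(-1))*(-7) = (-2 + 10)*(-7) = 8*(-7) = -56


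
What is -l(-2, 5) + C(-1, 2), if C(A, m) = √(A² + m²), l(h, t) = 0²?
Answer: √5 ≈ 2.2361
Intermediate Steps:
l(h, t) = 0
-l(-2, 5) + C(-1, 2) = -1*0 + √((-1)² + 2²) = 0 + √(1 + 4) = 0 + √5 = √5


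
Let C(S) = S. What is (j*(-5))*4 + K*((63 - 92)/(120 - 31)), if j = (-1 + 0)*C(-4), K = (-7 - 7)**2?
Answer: -12804/89 ≈ -143.87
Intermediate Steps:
K = 196 (K = (-14)**2 = 196)
j = 4 (j = (-1 + 0)*(-4) = -1*(-4) = 4)
(j*(-5))*4 + K*((63 - 92)/(120 - 31)) = (4*(-5))*4 + 196*((63 - 92)/(120 - 31)) = -20*4 + 196*(-29/89) = -80 + 196*(-29*1/89) = -80 + 196*(-29/89) = -80 - 5684/89 = -12804/89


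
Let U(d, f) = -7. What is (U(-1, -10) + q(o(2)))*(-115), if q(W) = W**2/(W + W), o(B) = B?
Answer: 690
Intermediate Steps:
q(W) = W/2 (q(W) = W**2/((2*W)) = (1/(2*W))*W**2 = W/2)
(U(-1, -10) + q(o(2)))*(-115) = (-7 + (1/2)*2)*(-115) = (-7 + 1)*(-115) = -6*(-115) = 690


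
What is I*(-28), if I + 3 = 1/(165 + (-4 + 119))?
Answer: 839/10 ≈ 83.900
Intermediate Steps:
I = -839/280 (I = -3 + 1/(165 + (-4 + 119)) = -3 + 1/(165 + 115) = -3 + 1/280 = -839/280 ≈ -2.9964)
I*(-28) = -839/280*(-28) = 839/10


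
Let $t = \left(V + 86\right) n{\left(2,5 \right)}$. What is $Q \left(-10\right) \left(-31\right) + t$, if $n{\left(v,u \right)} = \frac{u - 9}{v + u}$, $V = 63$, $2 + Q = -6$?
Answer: $- \frac{17956}{7} \approx -2565.1$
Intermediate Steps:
$Q = -8$ ($Q = -2 - 6 = -8$)
$n{\left(v,u \right)} = \frac{-9 + u}{u + v}$
$t = - \frac{596}{7}$ ($t = \left(63 + 86\right) \frac{-9 + 5}{5 + 2} = 149 \cdot \frac{1}{7} \left(-4\right) = 149 \left(- \frac{4}{7}\right) = - \frac{596}{7} \approx -85.143$)
$Q \left(-10\right) \left(-31\right) + t = \left(-8\right) \left(-10\right) \left(-31\right) - \frac{596}{7} = 80 \left(-31\right) - \frac{596}{7} = -2480 - \frac{596}{7} = - \frac{17956}{7}$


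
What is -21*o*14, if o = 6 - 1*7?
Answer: 294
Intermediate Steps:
o = -1 (o = 6 - 7 = -1)
-21*o*14 = -21*(-1)*14 = 21*14 = 294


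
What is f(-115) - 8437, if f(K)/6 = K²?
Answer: 70913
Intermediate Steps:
f(K) = 6*K²
f(-115) - 8437 = 6*(-115)² - 8437 = 6*13225 - 8437 = 79350 - 8437 = 70913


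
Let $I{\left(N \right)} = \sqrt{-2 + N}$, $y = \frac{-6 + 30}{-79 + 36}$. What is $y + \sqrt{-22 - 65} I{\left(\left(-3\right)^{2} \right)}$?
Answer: $- \frac{24}{43} + i \sqrt{609} \approx -0.55814 + 24.678 i$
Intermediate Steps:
$y = - \frac{24}{43}$ ($y = \frac{24}{-43} = 24 \left(- \frac{1}{43}\right) = - \frac{24}{43} \approx -0.55814$)
$y + \sqrt{-22 - 65} I{\left(\left(-3\right)^{2} \right)} = - \frac{24}{43} + \sqrt{-22 - 65} \sqrt{-2 + \left(-3\right)^{2}} = - \frac{24}{43} + \sqrt{-87} \sqrt{-2 + 9} = - \frac{24}{43} + i \sqrt{87} \sqrt{7} = - \frac{24}{43} + i \sqrt{609}$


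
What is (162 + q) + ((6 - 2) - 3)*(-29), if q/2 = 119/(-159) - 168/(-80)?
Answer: 107884/795 ≈ 135.70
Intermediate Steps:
q = 2149/795 (q = 2*(119/(-159) - 168/(-80)) = 2*(119*(-1/159) - 168*(-1/80)) = 2*(-119/159 + 21/10) = 2*(2149/1590) = 2149/795 ≈ 2.7031)
(162 + q) + ((6 - 2) - 3)*(-29) = (162 + 2149/795) + ((6 - 2) - 3)*(-29) = 130939/795 + (4 - 3)*(-29) = 130939/795 + 1*(-29) = 130939/795 - 29 = 107884/795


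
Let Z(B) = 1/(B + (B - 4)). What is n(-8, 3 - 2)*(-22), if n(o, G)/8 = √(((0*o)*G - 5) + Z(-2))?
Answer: -44*I*√82 ≈ -398.44*I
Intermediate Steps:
Z(B) = 1/(-4 + 2*B) (Z(B) = 1/(B + (-4 + B)) = 1/(-4 + 2*B))
n(o, G) = 2*I*√82 (n(o, G) = 8*√(((0*o)*G - 5) + 1/(2*(-2 - 2))) = 8*√((0*G - 5) + (½)/(-4)) = 8*√((0 - 5) + (½)*(-¼)) = 8*√(-5 - ⅛) = 8*√(-41/8) = 8*(I*√82/4) = 2*I*√82)
n(-8, 3 - 2)*(-22) = (2*I*√82)*(-22) = -44*I*√82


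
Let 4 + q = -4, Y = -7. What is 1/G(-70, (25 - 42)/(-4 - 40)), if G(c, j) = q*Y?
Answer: 1/56 ≈ 0.017857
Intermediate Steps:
q = -8 (q = -4 - 4 = -8)
G(c, j) = 56 (G(c, j) = -8*(-7) = 56)
1/G(-70, (25 - 42)/(-4 - 40)) = 1/56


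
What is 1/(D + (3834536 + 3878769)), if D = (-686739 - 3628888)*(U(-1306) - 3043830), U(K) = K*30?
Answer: 1/13305128910575 ≈ 7.5159e-14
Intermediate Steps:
U(K) = 30*K
D = 13305121197270 (D = (-686739 - 3628888)*(30*(-1306) - 3043830) = -4315627*(-39180 - 3043830) = -4315627*(-3083010) = 13305121197270)
1/(D + (3834536 + 3878769)) = 1/(13305121197270 + (3834536 + 3878769)) = 1/(13305121197270 + 7713305) = 1/13305128910575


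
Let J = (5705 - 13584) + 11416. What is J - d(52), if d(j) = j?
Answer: 3485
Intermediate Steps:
J = 3537 (J = -7879 + 11416 = 3537)
J - d(52) = 3537 - 1*52 = 3537 - 52 = 3485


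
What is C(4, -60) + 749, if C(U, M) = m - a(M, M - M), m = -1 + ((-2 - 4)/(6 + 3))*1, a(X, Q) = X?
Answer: 2422/3 ≈ 807.33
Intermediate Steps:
m = -5/3 (m = -1 - 6/9*1 = -1 - 6*⅑*1 = -1 - ⅔*1 = -1 - ⅔ = -5/3 ≈ -1.6667)
C(U, M) = -5/3 - M
C(4, -60) + 749 = (-5/3 - 1*(-60)) + 749 = (-5/3 + 60) + 749 = 175/3 + 749 = 2422/3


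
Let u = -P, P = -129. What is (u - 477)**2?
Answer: 121104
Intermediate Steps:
u = 129 (u = -1*(-129) = 129)
(u - 477)**2 = (129 - 477)**2 = (-348)**2 = 121104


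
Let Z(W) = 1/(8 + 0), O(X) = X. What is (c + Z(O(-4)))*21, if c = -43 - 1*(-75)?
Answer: 5397/8 ≈ 674.63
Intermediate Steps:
Z(W) = ⅛ (Z(W) = 1/8 = ⅛)
c = 32 (c = -43 + 75 = 32)
(c + Z(O(-4)))*21 = (32 + ⅛)*21 = (257/8)*21 = 5397/8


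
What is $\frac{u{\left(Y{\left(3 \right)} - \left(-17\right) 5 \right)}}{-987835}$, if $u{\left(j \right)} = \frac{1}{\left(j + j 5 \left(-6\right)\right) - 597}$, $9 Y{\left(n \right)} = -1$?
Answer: $\frac{9}{27194109715} \approx 3.3095 \cdot 10^{-10}$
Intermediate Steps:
$Y{\left(n \right)} = - \frac{1}{9}$ ($Y{\left(n \right)} = \frac{1}{9} \left(-1\right) = - \frac{1}{9}$)
$u{\left(j \right)} = \frac{1}{-597 - 29 j}$ ($u{\left(j \right)} = \frac{1}{\left(j + j \left(-30\right)\right) - 597} = \frac{1}{\left(j - 30 j\right) - 597} = \frac{1}{- 29 j - 597} = \frac{1}{-597 - 29 j}$)
$\frac{u{\left(Y{\left(3 \right)} - \left(-17\right) 5 \right)}}{-987835} = \frac{\left(-1\right) \frac{1}{597 + 29 \left(- \frac{1}{9} - \left(-17\right) 5\right)}}{-987835} = - \frac{1}{597 + 29 \left(- \frac{1}{9} - -85\right)} \left(- \frac{1}{987835}\right) = - \frac{1}{597 + 29 \left(- \frac{1}{9} + 85\right)} \left(- \frac{1}{987835}\right) = - \frac{1}{597 + 29 \cdot \frac{764}{9}} \left(- \frac{1}{987835}\right) = - \frac{1}{597 + \frac{22156}{9}} \left(- \frac{1}{987835}\right) = - \frac{1}{\frac{27529}{9}} \left(- \frac{1}{987835}\right) = \left(-1\right) \frac{9}{27529} \left(- \frac{1}{987835}\right) = \left(- \frac{9}{27529}\right) \left(- \frac{1}{987835}\right) = \frac{9}{27194109715}$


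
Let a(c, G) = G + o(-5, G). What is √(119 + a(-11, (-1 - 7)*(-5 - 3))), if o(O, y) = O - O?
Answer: √183 ≈ 13.528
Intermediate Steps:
o(O, y) = 0
a(c, G) = G (a(c, G) = G + 0 = G)
√(119 + a(-11, (-1 - 7)*(-5 - 3))) = √(119 + (-1 - 7)*(-5 - 3)) = √(119 - 8*(-8)) = √(119 + 64) = √183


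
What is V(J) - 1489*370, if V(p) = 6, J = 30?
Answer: -550924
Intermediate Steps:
V(J) - 1489*370 = 6 - 1489*370 = 6 - 550930 = -550924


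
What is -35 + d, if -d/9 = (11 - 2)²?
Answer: -764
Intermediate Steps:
d = -729 (d = -9*(11 - 2)² = -9*9² = -9*81 = -729)
-35 + d = -35 - 729 = -764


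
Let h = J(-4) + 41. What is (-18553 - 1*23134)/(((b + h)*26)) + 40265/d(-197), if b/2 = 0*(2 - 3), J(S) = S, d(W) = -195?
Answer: -720983/2886 ≈ -249.82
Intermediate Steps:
h = 37 (h = -4 + 41 = 37)
b = 0 (b = 2*(0*(2 - 3)) = 2*(0*(-1)) = 2*0 = 0)
(-18553 - 1*23134)/(((b + h)*26)) + 40265/d(-197) = (-18553 - 1*23134)/(((0 + 37)*26)) + 40265/(-195) = (-18553 - 23134)/((37*26)) + 40265*(-1/195) = -41687/962 - 8053/39 = -720983/2886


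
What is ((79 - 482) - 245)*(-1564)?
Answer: 1013472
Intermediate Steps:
((79 - 482) - 245)*(-1564) = (-403 - 245)*(-1564) = -648*(-1564) = 1013472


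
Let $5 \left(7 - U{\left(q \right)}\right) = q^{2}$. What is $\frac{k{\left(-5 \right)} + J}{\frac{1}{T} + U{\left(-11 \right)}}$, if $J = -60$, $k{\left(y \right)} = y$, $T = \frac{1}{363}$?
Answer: $- \frac{25}{133} \approx -0.18797$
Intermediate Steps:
$T = \frac{1}{363} \approx 0.0027548$
$U{\left(q \right)} = 7 - \frac{q^{2}}{5}$
$\frac{k{\left(-5 \right)} + J}{\frac{1}{T} + U{\left(-11 \right)}} = \frac{-5 - 60}{\frac{1}{\frac{1}{363}} + \left(7 - \frac{\left(-11\right)^{2}}{5}\right)} = - \frac{65}{363 + \left(7 - \frac{121}{5}\right)} = - \frac{65}{363 - \frac{86}{5}} = - \frac{65}{\frac{1729}{5}} = \left(-65\right) \frac{5}{1729} = - \frac{25}{133}$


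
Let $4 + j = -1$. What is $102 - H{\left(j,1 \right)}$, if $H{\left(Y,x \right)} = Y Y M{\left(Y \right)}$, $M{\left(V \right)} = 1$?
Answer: $77$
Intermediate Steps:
$j = -5$ ($j = -4 - 1 = -5$)
$H{\left(Y,x \right)} = Y^{2}$ ($H{\left(Y,x \right)} = Y Y 1 = Y^{2} \cdot 1 = Y^{2}$)
$102 - H{\left(j,1 \right)} = 102 - \left(-5\right)^{2} = 102 - 25 = 77$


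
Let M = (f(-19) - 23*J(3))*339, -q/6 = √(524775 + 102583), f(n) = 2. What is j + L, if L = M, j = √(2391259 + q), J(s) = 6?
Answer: -46104 + √(2391259 - 6*√627358) ≈ -44559.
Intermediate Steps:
q = -6*√627358 (q = -6*√(524775 + 102583) = -6*√627358 ≈ -4752.4)
j = √(2391259 - 6*√627358) ≈ 1544.8
M = -46104 (M = (2 - 23*6)*339 = (2 - 138)*339 = -136*339 = -46104)
L = -46104
j + L = √(2391259 - 6*√627358) - 46104 = -46104 + √(2391259 - 6*√627358)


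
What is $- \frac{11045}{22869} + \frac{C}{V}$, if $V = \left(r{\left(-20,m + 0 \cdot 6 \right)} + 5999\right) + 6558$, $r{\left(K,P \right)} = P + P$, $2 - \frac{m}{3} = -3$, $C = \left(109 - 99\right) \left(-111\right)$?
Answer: $- \frac{164408005}{287852103} \approx -0.57115$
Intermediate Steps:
$C = -1110$ ($C = 10 \left(-111\right) = -1110$)
$m = 15$ ($m = 6 - -9 = 6 + 9 = 15$)
$r{\left(K,P \right)} = 2 P$
$V = 12587$ ($V = \left(2 \left(15 + 0 \cdot 6\right) + 5999\right) + 6558 = \left(2 \left(15 + 0\right) + 5999\right) + 6558 = \left(2 \cdot 15 + 5999\right) + 6558 = \left(30 + 5999\right) + 6558 = 6029 + 6558 = 12587$)
$- \frac{11045}{22869} + \frac{C}{V} = - \frac{11045}{22869} - \frac{1110}{12587} = - \frac{164408005}{287852103}$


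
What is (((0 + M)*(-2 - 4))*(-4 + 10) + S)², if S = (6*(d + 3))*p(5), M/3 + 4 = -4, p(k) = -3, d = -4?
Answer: 777924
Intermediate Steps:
M = -24 (M = -12 + 3*(-4) = -12 - 12 = -24)
S = 18 (S = (6*(-4 + 3))*(-3) = (6*(-1))*(-3) = -6*(-3) = 18)
(((0 + M)*(-2 - 4))*(-4 + 10) + S)² = (((0 - 24)*(-2 - 4))*(-4 + 10) + 18)² = (-24*(-6)*6 + 18)² = (144*6 + 18)² = (864 + 18)² = 882² = 777924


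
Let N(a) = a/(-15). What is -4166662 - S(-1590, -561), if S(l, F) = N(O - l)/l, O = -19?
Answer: -99374890271/23850 ≈ -4.1667e+6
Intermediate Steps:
N(a) = -a/15 (N(a) = a*(-1/15) = -a/15)
S(l, F) = (19/15 + l/15)/l (S(l, F) = (-(-19 - l)/15)/l = (19/15 + l/15)/l)
-4166662 - S(-1590, -561) = -4166662 - (19 - 1590)/(15*(-1590)) = -4166662 - (-1)*(-1571)/(15*1590) = -4166662 - 1*1571/23850 = -4166662 - 1571/23850 = -99374890271/23850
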